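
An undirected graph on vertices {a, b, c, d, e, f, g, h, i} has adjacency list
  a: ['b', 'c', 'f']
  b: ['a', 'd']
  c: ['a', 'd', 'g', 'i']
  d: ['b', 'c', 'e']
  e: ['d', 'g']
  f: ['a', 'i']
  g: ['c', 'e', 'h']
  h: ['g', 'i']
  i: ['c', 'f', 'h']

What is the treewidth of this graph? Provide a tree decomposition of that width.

Treewidth 3.
Bags: B1 = {f, g, h, i}  B2 = {c, f, g, i}  B3 = {a, c, f, g}  B4 = {a, c, e, g}  B5 = {a, c, d, e}  B6 = {a, b, d, e}
Tree: B1–B2, B2–B3, B3–B4, B4–B5, B5–B6

The largest bag has 4 vertices, giving width 3; this decomposition certifies tw(G) ≤ 3. For the lower bound: the 4 vertex sets {f,h,i}, {g}, {c}, {a,b,d,e} are disjoint, each induces a connected subgraph, and every pair is joined by at least one edge of G. Contracting each set to a single vertex therefore yields K_{4} as a minor, and since treewidth is minor-monotone, tw(G) ≥ tw(K_{4}) = 3. Hence tw(G) = 3 exactly.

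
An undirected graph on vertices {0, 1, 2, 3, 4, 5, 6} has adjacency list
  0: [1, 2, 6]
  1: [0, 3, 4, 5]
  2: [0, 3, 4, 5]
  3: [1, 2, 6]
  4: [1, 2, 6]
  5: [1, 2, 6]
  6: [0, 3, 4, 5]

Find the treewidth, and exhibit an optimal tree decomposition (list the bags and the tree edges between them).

Each bag holds 4 vertices, so the decomposition has width 3, which upper-bounds the treewidth. For the lower bound: the 4 vertex sets {0,1}, {5,6}, {2}, {4} are disjoint, each induces a connected subgraph, and every pair is joined by at least one edge of G. Contracting each set to a single vertex therefore yields K_{4} as a minor, and since treewidth is minor-monotone, tw(G) ≥ tw(K_{4}) = 3. Combining the bounds, tw(G) = 3.

Treewidth 3.
One optimal decomposition is:
Bags: B1 = {0, 1, 2, 6}  B2 = {1, 2, 5, 6}  B3 = {1, 2, 4, 6}  B4 = {1, 2, 3, 6}
Tree: B1–B2, B2–B3, B3–B4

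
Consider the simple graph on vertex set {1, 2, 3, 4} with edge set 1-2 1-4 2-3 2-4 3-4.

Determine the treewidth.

A width-2 tree decomposition is:
Bags: B1 = {2, 3, 4}  B2 = {1, 2, 4}
Tree: B1–B2
The largest bag has 3 vertices, giving width 2; this decomposition certifies tw(G) ≤ 2. On the other hand G contains the 3-clique {1, 2, 4}. A clique must lie in a single bag of any decomposition, so no decomposition can have width below 2. Combining the bounds, tw(G) = 2.

2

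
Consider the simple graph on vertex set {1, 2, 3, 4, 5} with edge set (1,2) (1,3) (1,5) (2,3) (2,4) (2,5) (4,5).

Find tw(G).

A width-2 tree decomposition is:
Bags: B1 = {1, 2, 5}  B2 = {2, 4, 5}  B3 = {1, 2, 3}
Tree: B1–B2, B1–B3
Every bag has size at most 3, so the width is 3 − 1 = 2 and tw(G) ≤ 2. On the other hand G contains the 3-clique {1, 2, 3}. A clique must lie in a single bag of any decomposition, so no decomposition can have width below 2. The upper and lower bounds meet at 2, so that is the treewidth.

2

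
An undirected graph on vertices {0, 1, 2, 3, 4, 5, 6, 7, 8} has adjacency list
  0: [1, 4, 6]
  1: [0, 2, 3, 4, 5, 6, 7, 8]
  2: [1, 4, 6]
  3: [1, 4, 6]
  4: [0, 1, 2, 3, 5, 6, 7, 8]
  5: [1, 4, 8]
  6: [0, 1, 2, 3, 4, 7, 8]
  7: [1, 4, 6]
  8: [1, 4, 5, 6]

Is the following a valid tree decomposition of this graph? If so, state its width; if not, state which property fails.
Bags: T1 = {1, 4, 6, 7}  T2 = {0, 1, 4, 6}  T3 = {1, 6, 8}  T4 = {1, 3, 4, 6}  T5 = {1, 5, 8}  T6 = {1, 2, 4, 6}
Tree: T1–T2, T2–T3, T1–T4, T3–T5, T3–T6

A tree decomposition must satisfy three properties: every vertex lies in some bag; for every edge, both endpoints lie together in some bag; and for every vertex, the bags containing it form a connected subtree. Here edge (4,8) lies in no bag, so the decomposition is invalid.

No — edge (4,8) lies in no bag.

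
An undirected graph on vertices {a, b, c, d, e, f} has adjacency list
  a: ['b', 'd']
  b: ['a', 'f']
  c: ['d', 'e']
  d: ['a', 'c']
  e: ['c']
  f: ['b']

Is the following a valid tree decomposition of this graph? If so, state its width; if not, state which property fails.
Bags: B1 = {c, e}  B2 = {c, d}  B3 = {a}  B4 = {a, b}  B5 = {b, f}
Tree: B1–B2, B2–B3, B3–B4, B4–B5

No — edge (d,a) lies in no bag.

A tree decomposition must satisfy three properties: every vertex lies in some bag; for every edge, both endpoints lie together in some bag; and for every vertex, the bags containing it form a connected subtree. Here edge (d,a) lies in no bag, so the decomposition is invalid.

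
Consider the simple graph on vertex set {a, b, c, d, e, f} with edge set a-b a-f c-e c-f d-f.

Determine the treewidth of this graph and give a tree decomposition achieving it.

Treewidth 1.
Bags: B1 = {c, f}  B2 = {c, e}  B3 = {a, f}  B4 = {a, b}  B5 = {d, f}
Tree: B1–B2, B1–B3, B3–B4, B3–B5

Every bag has size at most 2, so the width is 2 − 1 = 1 and tw(G) ≤ 1. Any graph with an edge has treewidth ≥ 1, and G has the edge c–f. Combining the bounds, tw(G) = 1.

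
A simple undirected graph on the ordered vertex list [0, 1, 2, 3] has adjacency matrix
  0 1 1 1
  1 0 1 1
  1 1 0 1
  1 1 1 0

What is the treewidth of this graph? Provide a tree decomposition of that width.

Treewidth 3.
One optimal decomposition is:
Bags: B1 = {0, 1, 2, 3}
Tree: (single bag)

With just one bag of size 4, the width is 4 − 1 = 3, so tw(G) ≤ 3. Conversely, {0, 1, 2, 3} is a clique of size 4, and the vertices of any clique must share a bag in every tree decomposition; so some bag has ≥ 4 vertices and tw(G) ≥ 3. The upper and lower bounds meet at 3, so that is the treewidth.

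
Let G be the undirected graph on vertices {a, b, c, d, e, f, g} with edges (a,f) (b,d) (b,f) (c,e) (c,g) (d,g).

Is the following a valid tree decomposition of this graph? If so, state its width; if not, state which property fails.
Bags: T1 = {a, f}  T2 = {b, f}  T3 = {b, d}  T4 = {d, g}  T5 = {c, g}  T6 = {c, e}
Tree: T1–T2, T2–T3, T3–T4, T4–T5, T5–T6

Yes; width 1.

Checking the three conditions: (i) the bags cover all of {a, b, c, d, e, f, g}; (ii) for each edge, some bag contains both endpoints; (iii) the bags containing any fixed vertex form a subtree. All hold, so the decomposition is valid with width 2 − 1 = 1.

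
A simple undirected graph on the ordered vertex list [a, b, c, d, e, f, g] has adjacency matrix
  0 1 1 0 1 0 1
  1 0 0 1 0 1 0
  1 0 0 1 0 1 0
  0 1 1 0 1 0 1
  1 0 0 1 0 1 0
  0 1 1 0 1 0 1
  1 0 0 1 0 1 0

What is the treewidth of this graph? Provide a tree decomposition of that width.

Treewidth 3.
Bags: B1 = {a, b, d, f}  B2 = {a, d, e, f}  B3 = {a, c, d, f}  B4 = {a, d, f, g}
Tree: B1–B2, B2–B3, B3–B4

Every bag has size at most 4, so the width is 4 − 1 = 3 and tw(G) ≤ 3. For the lower bound: the 4 vertex sets {b,d}, {e,f}, {a}, {c} are disjoint, each induces a connected subgraph, and every pair is joined by at least one edge of G. Contracting each set to a single vertex therefore yields K_{4} as a minor, and since treewidth is minor-monotone, tw(G) ≥ tw(K_{4}) = 3. The upper and lower bounds meet at 3, so that is the treewidth.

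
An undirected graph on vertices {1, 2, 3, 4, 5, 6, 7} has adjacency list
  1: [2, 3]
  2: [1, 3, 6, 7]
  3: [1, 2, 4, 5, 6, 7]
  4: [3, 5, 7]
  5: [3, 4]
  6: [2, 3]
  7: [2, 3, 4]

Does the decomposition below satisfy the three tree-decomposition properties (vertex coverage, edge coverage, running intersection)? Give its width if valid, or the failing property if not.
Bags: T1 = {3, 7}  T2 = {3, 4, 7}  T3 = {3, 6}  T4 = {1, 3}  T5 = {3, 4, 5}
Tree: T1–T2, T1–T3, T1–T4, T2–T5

No — vertex 2 appears in no bag.

A tree decomposition must satisfy three properties: every vertex lies in some bag; for every edge, both endpoints lie together in some bag; and for every vertex, the bags containing it form a connected subtree. Here vertex 2 appears in no bag, so the decomposition is invalid.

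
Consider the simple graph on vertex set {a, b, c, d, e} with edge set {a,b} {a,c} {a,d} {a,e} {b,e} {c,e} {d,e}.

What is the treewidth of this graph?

A width-2 tree decomposition is:
Bags: B1 = {a, b, e}  B2 = {a, d, e}  B3 = {a, c, e}
Tree: B1–B2, B1–B3
Every bag has size at most 3, so the width is 3 − 1 = 2 and tw(G) ≤ 2. Conversely, {a, d, e} is a clique of size 3, and the vertices of any clique must share a bag in every tree decomposition; so some bag has ≥ 3 vertices and tw(G) ≥ 2. The upper and lower bounds meet at 2, so that is the treewidth.

2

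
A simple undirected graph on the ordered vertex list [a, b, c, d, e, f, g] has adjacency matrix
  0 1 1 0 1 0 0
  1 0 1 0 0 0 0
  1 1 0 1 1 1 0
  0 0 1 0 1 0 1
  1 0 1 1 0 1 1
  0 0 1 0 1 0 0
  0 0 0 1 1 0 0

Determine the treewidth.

2

A width-2 tree decomposition is:
Bags: B1 = {c, e, f}  B2 = {c, d, e}  B3 = {d, e, g}  B4 = {a, c, e}  B5 = {a, b, c}
Tree: B1–B2, B2–B3, B1–B4, B4–B5
The largest bag has 3 vertices, giving width 2; this decomposition certifies tw(G) ≤ 2. Conversely, {d, e, g} is a clique of size 3, and the vertices of any clique must share a bag in every tree decomposition; so some bag has ≥ 3 vertices and tw(G) ≥ 2. Therefore the treewidth is 2.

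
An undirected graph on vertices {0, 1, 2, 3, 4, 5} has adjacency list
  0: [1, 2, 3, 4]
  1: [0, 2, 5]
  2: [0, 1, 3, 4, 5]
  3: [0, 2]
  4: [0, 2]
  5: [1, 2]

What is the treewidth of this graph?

A width-2 tree decomposition is:
Bags: B1 = {0, 1, 2}  B2 = {1, 2, 5}  B3 = {0, 2, 3}  B4 = {0, 2, 4}
Tree: B1–B2, B1–B3, B1–B4
Each bag holds 3 vertices, so the decomposition has width 2, which upper-bounds the treewidth. For the lower bound, the 3 vertices {0, 1, 2} are pairwise adjacent, and any tree decomposition puts a clique entirely inside one bag — forcing width ≥ 2. Combining the bounds, tw(G) = 2.

2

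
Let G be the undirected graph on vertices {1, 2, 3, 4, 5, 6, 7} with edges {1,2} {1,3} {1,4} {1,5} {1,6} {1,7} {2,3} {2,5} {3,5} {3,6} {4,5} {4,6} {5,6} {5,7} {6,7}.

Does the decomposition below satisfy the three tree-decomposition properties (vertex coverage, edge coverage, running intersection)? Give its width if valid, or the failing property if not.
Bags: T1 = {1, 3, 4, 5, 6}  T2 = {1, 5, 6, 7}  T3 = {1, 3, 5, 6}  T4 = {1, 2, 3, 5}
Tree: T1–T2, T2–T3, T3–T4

A tree decomposition must satisfy three properties: every vertex lies in some bag; for every edge, both endpoints lie together in some bag; and for every vertex, the bags containing it form a connected subtree. Here bags containing vertex 3 are not connected in the tree, so the decomposition is invalid.

No — bags containing vertex 3 are not connected in the tree.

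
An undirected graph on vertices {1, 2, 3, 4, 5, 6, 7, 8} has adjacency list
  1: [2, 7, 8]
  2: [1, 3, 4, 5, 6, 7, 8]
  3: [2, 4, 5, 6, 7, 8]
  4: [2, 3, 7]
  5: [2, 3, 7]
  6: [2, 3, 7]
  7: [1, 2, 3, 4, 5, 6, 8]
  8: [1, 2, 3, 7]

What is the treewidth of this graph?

3

A width-3 tree decomposition is:
Bags: B1 = {2, 3, 4, 7}  B2 = {2, 3, 7, 8}  B3 = {1, 2, 7, 8}  B4 = {2, 3, 6, 7}  B5 = {2, 3, 5, 7}
Tree: B1–B2, B2–B3, B2–B4, B2–B5
Each bag holds 4 vertices, so the decomposition has width 3, which upper-bounds the treewidth. On the other hand G contains the 4-clique {1, 2, 7, 8}. A clique must lie in a single bag of any decomposition, so no decomposition can have width below 3. Combining the bounds, tw(G) = 3.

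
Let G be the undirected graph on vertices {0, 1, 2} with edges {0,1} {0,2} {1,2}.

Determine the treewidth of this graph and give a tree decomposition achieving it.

A single bag containing all 3 vertices is trivially a valid decomposition of width 2. For the lower bound, the 3 vertices {0, 1, 2} are pairwise adjacent, and any tree decomposition puts a clique entirely inside one bag — forcing width ≥ 2. The upper and lower bounds meet at 2, so that is the treewidth.

Treewidth 2.
Bags: B1 = {0, 1, 2}
Tree: (single bag)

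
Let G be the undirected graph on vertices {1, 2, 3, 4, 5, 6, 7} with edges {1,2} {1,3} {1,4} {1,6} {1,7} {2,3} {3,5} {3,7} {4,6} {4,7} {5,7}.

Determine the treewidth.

2

A width-2 tree decomposition is:
Bags: B1 = {3, 5, 7}  B2 = {1, 3, 7}  B3 = {1, 4, 7}  B4 = {1, 2, 3}  B5 = {1, 4, 6}
Tree: B1–B2, B2–B3, B2–B4, B3–B5
Each bag holds 3 vertices, so the decomposition has width 2, which upper-bounds the treewidth. Conversely, {1, 2, 3} is a clique of size 3, and the vertices of any clique must share a bag in every tree decomposition; so some bag has ≥ 3 vertices and tw(G) ≥ 2. Combining the bounds, tw(G) = 2.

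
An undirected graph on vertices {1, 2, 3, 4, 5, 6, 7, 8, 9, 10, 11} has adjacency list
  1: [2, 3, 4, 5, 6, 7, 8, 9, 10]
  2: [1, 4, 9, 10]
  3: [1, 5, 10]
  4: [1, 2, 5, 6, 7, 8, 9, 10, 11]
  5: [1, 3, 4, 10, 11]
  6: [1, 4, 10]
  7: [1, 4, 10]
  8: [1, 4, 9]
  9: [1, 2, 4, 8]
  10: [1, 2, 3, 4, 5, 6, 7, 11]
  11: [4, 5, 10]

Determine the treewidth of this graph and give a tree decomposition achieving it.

Each bag holds 4 vertices, so the decomposition has width 3, which upper-bounds the treewidth. For the lower bound, the 4 vertices {1, 3, 5, 10} are pairwise adjacent, and any tree decomposition puts a clique entirely inside one bag — forcing width ≥ 3. Therefore the treewidth is 3.

Treewidth 3.
One such decomposition:
Bags: B1 = {1, 3, 5, 10}  B2 = {1, 4, 5, 10}  B3 = {1, 4, 6, 10}  B4 = {1, 4, 7, 10}  B5 = {1, 2, 4, 10}  B6 = {1, 2, 4, 9}  B7 = {1, 4, 8, 9}  B8 = {4, 5, 10, 11}
Tree: B1–B2, B2–B3, B2–B4, B4–B5, B5–B6, B6–B7, B2–B8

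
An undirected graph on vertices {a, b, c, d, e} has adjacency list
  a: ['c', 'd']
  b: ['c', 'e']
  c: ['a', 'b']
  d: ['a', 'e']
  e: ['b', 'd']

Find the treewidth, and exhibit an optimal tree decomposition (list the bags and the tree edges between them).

Each bag holds 3 vertices, so the decomposition has width 2, which upper-bounds the treewidth. Since b–e–d–a–c–b is a cycle in G, G is not acyclic. Forests are exactly the graphs of treewidth ≤ 1, so tw(G) ≥ 2. Therefore the treewidth is 2.

Treewidth 2.
One optimal decomposition is:
Bags: B1 = {b, d, e}  B2 = {a, b, d}  B3 = {a, b, c}
Tree: B1–B2, B2–B3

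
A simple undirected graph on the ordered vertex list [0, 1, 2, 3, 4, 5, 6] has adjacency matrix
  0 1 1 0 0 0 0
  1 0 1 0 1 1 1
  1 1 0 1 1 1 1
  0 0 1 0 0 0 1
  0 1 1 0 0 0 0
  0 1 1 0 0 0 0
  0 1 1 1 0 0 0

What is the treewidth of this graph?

A width-2 tree decomposition is:
Bags: B1 = {1, 2, 4}  B2 = {1, 2, 6}  B3 = {0, 1, 2}  B4 = {2, 3, 6}  B5 = {1, 2, 5}
Tree: B1–B2, B1–B3, B2–B4, B3–B5
Each bag holds 3 vertices, so the decomposition has width 2, which upper-bounds the treewidth. Conversely, {0, 1, 2} is a clique of size 3, and the vertices of any clique must share a bag in every tree decomposition; so some bag has ≥ 3 vertices and tw(G) ≥ 2. Therefore the treewidth is 2.

2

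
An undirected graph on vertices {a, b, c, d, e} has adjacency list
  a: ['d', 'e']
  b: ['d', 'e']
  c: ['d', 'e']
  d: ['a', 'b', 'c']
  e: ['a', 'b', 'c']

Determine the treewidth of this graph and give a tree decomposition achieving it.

Every bag has size at most 3, so the width is 3 − 1 = 2 and tw(G) ≤ 2. The edges e–b–d–c–e form a cycle, so G is not a tree and its treewidth is at least 2. Hence tw(G) = 2 exactly.

Treewidth 2.
One such decomposition:
Bags: B1 = {b, d, e}  B2 = {c, d, e}  B3 = {a, d, e}
Tree: B1–B2, B2–B3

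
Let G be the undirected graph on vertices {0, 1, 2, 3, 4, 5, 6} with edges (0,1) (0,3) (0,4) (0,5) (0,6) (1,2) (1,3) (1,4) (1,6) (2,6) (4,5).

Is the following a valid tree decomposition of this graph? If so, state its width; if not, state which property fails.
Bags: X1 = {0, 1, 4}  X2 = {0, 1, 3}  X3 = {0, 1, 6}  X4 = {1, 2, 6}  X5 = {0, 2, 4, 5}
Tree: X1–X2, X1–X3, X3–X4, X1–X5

No — bags containing vertex 2 are not connected in the tree.

A tree decomposition must satisfy three properties: every vertex lies in some bag; for every edge, both endpoints lie together in some bag; and for every vertex, the bags containing it form a connected subtree. Here bags containing vertex 2 are not connected in the tree, so the decomposition is invalid.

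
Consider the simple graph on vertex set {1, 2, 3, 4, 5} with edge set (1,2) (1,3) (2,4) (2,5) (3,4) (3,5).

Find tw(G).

A width-2 tree decomposition is:
Bags: B1 = {1, 2, 3}  B2 = {2, 3, 5}  B3 = {2, 3, 4}
Tree: B1–B2, B2–B3
Each bag holds 3 vertices, so the decomposition has width 2, which upper-bounds the treewidth. For the lower bound, G contains the cycle 1–3–5–2–1, so G is not a forest; only forests have treewidth ≤ 1, hence tw(G) ≥ 2. The upper and lower bounds meet at 2, so that is the treewidth.

2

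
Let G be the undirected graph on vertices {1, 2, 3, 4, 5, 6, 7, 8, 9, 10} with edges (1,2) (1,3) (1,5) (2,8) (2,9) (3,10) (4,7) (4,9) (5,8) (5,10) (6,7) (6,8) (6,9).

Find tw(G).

A width-2 tree decomposition is:
Bags: B1 = {4, 6, 7}  B2 = {4, 6, 9}  B3 = {6, 8, 9}  B4 = {2, 8, 9}  B5 = {2, 5, 8}  B6 = {1, 2, 5}  B7 = {1, 5, 10}  B8 = {1, 3, 10}
Tree: B1–B2, B2–B3, B3–B4, B4–B5, B5–B6, B6–B7, B7–B8
Each bag holds 3 vertices, so the decomposition has width 2, which upper-bounds the treewidth. Since 7–4–9–6–7 is a cycle in G, G is not acyclic. Forests are exactly the graphs of treewidth ≤ 1, so tw(G) ≥ 2. Combining the bounds, tw(G) = 2.

2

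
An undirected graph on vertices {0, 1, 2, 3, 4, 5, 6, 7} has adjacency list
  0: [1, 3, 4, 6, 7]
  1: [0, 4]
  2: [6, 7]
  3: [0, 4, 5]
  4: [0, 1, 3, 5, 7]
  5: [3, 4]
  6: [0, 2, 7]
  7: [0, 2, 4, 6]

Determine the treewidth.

A width-2 tree decomposition is:
Bags: B1 = {0, 1, 4}  B2 = {0, 4, 7}  B3 = {0, 6, 7}  B4 = {0, 3, 4}  B5 = {3, 4, 5}  B6 = {2, 6, 7}
Tree: B1–B2, B2–B3, B1–B4, B4–B5, B3–B6
Every bag has size at most 3, so the width is 3 − 1 = 2 and tw(G) ≤ 2. On the other hand G contains the 3-clique {0, 1, 4}. A clique must lie in a single bag of any decomposition, so no decomposition can have width below 2. Therefore the treewidth is 2.

2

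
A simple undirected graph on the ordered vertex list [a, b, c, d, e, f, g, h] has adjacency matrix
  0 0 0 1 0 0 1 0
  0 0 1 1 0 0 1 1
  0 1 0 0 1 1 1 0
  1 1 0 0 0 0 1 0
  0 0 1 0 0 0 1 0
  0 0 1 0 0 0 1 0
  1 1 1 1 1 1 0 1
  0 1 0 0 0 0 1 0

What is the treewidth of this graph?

A width-2 tree decomposition is:
Bags: B1 = {b, c, g}  B2 = {b, d, g}  B3 = {c, f, g}  B4 = {a, d, g}  B5 = {c, e, g}  B6 = {b, g, h}
Tree: B1–B2, B1–B3, B2–B4, B1–B5, B2–B6
Every bag has size at most 3, so the width is 3 − 1 = 2 and tw(G) ≤ 2. For the lower bound, the 3 vertices {a, d, g} are pairwise adjacent, and any tree decomposition puts a clique entirely inside one bag — forcing width ≥ 2. Combining the bounds, tw(G) = 2.

2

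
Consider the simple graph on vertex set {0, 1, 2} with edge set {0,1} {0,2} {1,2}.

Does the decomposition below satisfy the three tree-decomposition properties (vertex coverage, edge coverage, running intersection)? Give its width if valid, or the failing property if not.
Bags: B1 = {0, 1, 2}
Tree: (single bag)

Vertex coverage: the bags together contain {0, 1, 2}, the full vertex set. Edge coverage: each edge of G has both endpoints in at least one bag. Running intersection: for every vertex, the bags containing it form a connected subtree. All three properties hold, so this is a valid tree decomposition of width max|bag| − 1 = 2, and hence tw(G) ≤ 2.

Yes; width 2.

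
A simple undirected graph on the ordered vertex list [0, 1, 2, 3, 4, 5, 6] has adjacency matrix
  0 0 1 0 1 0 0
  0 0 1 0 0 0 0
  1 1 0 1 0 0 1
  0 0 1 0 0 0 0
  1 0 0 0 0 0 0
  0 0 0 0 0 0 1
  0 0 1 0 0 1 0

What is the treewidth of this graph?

A width-1 tree decomposition is:
Bags: B1 = {2, 3}  B2 = {1, 2}  B3 = {0, 2}  B4 = {2, 6}  B5 = {5, 6}  B6 = {0, 4}
Tree: B1–B2, B2–B3, B2–B4, B4–B5, B3–B6
Every bag has size at most 2, so the width is 2 − 1 = 1 and tw(G) ≤ 1. Since G has at least one edge (e.g. 2–3), it is not an edgeless graph, so tw(G) ≥ 1. Hence tw(G) = 1 exactly.

1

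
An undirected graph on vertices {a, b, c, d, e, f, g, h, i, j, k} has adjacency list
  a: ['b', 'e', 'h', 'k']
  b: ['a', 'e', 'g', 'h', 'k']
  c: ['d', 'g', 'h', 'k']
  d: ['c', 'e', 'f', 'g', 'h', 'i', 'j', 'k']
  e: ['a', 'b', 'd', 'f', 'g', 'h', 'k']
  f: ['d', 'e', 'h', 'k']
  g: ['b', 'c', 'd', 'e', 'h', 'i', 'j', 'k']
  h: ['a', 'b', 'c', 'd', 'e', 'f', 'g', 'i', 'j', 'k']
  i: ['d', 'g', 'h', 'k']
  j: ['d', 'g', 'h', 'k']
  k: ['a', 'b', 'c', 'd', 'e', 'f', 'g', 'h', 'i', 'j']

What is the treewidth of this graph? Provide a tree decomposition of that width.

Treewidth 4.
One such decomposition:
Bags: B1 = {b, e, g, h, k}  B2 = {d, e, g, h, k}  B3 = {d, e, f, h, k}  B4 = {d, g, h, i, k}  B5 = {d, g, h, j, k}  B6 = {a, b, e, h, k}  B7 = {c, d, g, h, k}
Tree: B1–B2, B2–B3, B2–B4, B4–B5, B1–B6, B2–B7

The largest bag has 5 vertices, giving width 4; this decomposition certifies tw(G) ≤ 4. On the other hand G contains the 5-clique {d, g, h, j, k}. A clique must lie in a single bag of any decomposition, so no decomposition can have width below 4. Therefore the treewidth is 4.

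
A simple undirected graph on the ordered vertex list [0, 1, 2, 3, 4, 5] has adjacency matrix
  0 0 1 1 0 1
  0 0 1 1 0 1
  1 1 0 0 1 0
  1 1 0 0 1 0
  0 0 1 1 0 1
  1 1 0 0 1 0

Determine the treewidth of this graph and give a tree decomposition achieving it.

Treewidth 3.
Bags: B1 = {0, 1, 3, 4}  B2 = {0, 1, 2, 4}  B3 = {0, 1, 4, 5}
Tree: B1–B2, B2–B3

Each bag holds 4 vertices, so the decomposition has width 3, which upper-bounds the treewidth. For the lower bound: the 4 vertex sets {3,4}, {0,2}, {1}, {5} are disjoint, each induces a connected subgraph, and every pair is joined by at least one edge of G. Contracting each set to a single vertex therefore yields K_{4} as a minor, and since treewidth is minor-monotone, tw(G) ≥ tw(K_{4}) = 3. Hence tw(G) = 3 exactly.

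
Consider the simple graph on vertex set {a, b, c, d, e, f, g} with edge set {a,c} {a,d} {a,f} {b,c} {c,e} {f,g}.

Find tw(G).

1

A width-1 tree decomposition is:
Bags: B1 = {c, e}  B2 = {b, c}  B3 = {a, c}  B4 = {a, f}  B5 = {f, g}  B6 = {a, d}
Tree: B1–B2, B1–B3, B3–B4, B4–B5, B3–B6
Each bag holds 2 vertices, so the decomposition has width 1, which upper-bounds the treewidth. G has an edge, so its treewidth is at least 1. Therefore the treewidth is 1.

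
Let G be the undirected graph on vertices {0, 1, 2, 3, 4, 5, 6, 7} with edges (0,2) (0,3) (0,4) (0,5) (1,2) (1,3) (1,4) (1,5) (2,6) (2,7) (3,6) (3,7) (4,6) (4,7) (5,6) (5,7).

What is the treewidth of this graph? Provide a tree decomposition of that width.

The largest bag has 5 vertices, giving width 4; this decomposition certifies tw(G) ≤ 4. For the lower bound: the 5 vertex sets {1,3}, {0,2}, {5,6}, {4}, {7} are disjoint, each induces a connected subgraph, and every pair is joined by at least one edge of G. Contracting each set to a single vertex therefore yields K_{5} as a minor, and since treewidth is minor-monotone, tw(G) ≥ tw(K_{5}) = 4. Therefore the treewidth is 4.

Treewidth 4.
One optimal decomposition is:
Bags: B1 = {1, 2, 3, 4, 5}  B2 = {0, 2, 3, 4, 5}  B3 = {2, 3, 4, 5, 6}  B4 = {2, 3, 4, 5, 7}
Tree: B1–B2, B2–B3, B3–B4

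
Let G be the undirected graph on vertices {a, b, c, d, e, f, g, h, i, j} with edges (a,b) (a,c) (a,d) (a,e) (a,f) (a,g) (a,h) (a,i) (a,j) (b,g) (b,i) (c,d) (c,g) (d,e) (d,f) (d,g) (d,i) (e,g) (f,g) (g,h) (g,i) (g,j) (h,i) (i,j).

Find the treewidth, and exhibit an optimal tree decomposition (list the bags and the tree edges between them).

Treewidth 3.
Bags: B1 = {a, b, g, i}  B2 = {a, g, h, i}  B3 = {a, g, i, j}  B4 = {a, d, g, i}  B5 = {a, d, f, g}  B6 = {a, c, d, g}  B7 = {a, d, e, g}
Tree: B1–B2, B2–B3, B2–B4, B4–B5, B5–B6, B6–B7

Each bag holds 4 vertices, so the decomposition has width 3, which upper-bounds the treewidth. On the other hand G contains the 4-clique {a, d, e, g}. A clique must lie in a single bag of any decomposition, so no decomposition can have width below 3. The upper and lower bounds meet at 3, so that is the treewidth.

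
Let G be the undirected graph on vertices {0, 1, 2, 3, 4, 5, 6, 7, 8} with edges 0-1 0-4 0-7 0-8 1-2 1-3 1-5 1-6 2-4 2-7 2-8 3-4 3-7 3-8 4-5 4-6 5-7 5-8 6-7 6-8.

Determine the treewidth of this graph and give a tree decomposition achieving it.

Treewidth 4.
Bags: B1 = {1, 2, 4, 7, 8}  B2 = {1, 3, 4, 7, 8}  B3 = {1, 4, 6, 7, 8}  B4 = {0, 1, 4, 7, 8}  B5 = {1, 4, 5, 7, 8}
Tree: B1–B2, B2–B3, B3–B4, B4–B5

Every bag has size at most 5, so the width is 5 − 1 = 4 and tw(G) ≤ 4. For the lower bound: the 5 vertex sets {2,8}, {1,3}, {4,6}, {7}, {0} are disjoint, each induces a connected subgraph, and every pair is joined by at least one edge of G. Contracting each set to a single vertex therefore yields K_{5} as a minor, and since treewidth is minor-monotone, tw(G) ≥ tw(K_{5}) = 4. The upper and lower bounds meet at 4, so that is the treewidth.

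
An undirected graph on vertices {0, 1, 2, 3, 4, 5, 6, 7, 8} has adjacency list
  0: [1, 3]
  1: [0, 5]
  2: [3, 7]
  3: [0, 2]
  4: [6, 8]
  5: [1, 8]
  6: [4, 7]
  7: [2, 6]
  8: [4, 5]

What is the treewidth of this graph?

2

A width-2 tree decomposition is:
Bags: B1 = {4, 6, 7}  B2 = {4, 7, 8}  B3 = {5, 7, 8}  B4 = {1, 5, 7}  B5 = {0, 1, 7}  B6 = {0, 3, 7}  B7 = {2, 3, 7}
Tree: B1–B2, B2–B3, B3–B4, B4–B5, B5–B6, B6–B7
Every bag has size at most 3, so the width is 3 − 1 = 2 and tw(G) ≤ 2. Since 7–6–4–8–5–1–0–3–2–7 is a cycle in G, G is not acyclic. Forests are exactly the graphs of treewidth ≤ 1, so tw(G) ≥ 2. The upper and lower bounds meet at 2, so that is the treewidth.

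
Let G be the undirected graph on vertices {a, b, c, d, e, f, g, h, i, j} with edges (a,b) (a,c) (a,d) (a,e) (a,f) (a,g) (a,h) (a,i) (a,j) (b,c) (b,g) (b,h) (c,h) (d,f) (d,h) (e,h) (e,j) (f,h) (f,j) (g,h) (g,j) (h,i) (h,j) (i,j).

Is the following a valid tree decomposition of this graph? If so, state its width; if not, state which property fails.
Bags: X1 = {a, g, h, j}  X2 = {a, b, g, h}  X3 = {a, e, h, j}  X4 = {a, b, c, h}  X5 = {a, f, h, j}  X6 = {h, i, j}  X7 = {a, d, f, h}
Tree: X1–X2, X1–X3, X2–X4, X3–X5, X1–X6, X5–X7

No — edge (a,i) lies in no bag.

A tree decomposition must satisfy three properties: every vertex lies in some bag; for every edge, both endpoints lie together in some bag; and for every vertex, the bags containing it form a connected subtree. Here edge (a,i) lies in no bag, so the decomposition is invalid.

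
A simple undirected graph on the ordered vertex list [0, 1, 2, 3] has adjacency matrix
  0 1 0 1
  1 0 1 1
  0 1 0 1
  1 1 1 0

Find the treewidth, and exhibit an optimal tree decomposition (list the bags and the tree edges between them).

Every bag has size at most 3, so the width is 3 − 1 = 2 and tw(G) ≤ 2. On the other hand G contains the 3-clique {0, 1, 3}. A clique must lie in a single bag of any decomposition, so no decomposition can have width below 2. Combining the bounds, tw(G) = 2.

Treewidth 2.
One such decomposition:
Bags: B1 = {1, 2, 3}  B2 = {0, 1, 3}
Tree: B1–B2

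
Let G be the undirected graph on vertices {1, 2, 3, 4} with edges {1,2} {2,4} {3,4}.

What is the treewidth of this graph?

1

A width-1 tree decomposition is:
Bags: B1 = {2, 4}  B2 = {1, 2}  B3 = {3, 4}
Tree: B1–B2, B1–B3
Each bag holds 2 vertices, so the decomposition has width 1, which upper-bounds the treewidth. Any graph with an edge has treewidth ≥ 1, and G has the edge 4–2. Combining the bounds, tw(G) = 1.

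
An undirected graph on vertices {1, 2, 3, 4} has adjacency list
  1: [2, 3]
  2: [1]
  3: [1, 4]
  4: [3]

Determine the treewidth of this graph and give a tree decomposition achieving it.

Treewidth 1.
Bags: B1 = {1, 3}  B2 = {3, 4}  B3 = {1, 2}
Tree: B1–B2, B1–B3

The largest bag has 2 vertices, giving width 1; this decomposition certifies tw(G) ≤ 1. Since G has at least one edge (e.g. 3–1), it is not an edgeless graph, so tw(G) ≥ 1. Therefore the treewidth is 1.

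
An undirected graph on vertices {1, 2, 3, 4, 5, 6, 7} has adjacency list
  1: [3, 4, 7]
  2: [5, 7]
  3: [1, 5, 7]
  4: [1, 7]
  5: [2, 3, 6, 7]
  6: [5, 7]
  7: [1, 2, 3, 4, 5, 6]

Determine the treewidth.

2

A width-2 tree decomposition is:
Bags: B1 = {3, 5, 7}  B2 = {1, 3, 7}  B3 = {5, 6, 7}  B4 = {2, 5, 7}  B5 = {1, 4, 7}
Tree: B1–B2, B1–B3, B1–B4, B2–B5
Every bag has size at most 3, so the width is 3 − 1 = 2 and tw(G) ≤ 2. On the other hand G contains the 3-clique {1, 3, 7}. A clique must lie in a single bag of any decomposition, so no decomposition can have width below 2. Combining the bounds, tw(G) = 2.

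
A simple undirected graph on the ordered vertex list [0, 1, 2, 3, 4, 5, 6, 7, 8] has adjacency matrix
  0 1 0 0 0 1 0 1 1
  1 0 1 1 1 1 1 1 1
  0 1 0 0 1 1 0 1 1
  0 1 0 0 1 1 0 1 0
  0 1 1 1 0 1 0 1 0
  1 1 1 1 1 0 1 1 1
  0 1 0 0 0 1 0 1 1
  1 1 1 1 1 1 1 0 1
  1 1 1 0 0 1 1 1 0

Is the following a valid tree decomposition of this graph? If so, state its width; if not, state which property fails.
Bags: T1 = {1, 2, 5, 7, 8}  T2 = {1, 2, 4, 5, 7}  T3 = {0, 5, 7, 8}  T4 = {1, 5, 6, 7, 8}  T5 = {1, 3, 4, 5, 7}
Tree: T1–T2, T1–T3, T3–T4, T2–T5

A tree decomposition must satisfy three properties: every vertex lies in some bag; for every edge, both endpoints lie together in some bag; and for every vertex, the bags containing it form a connected subtree. Here edge (1,0) lies in no bag, so the decomposition is invalid.

No — edge (1,0) lies in no bag.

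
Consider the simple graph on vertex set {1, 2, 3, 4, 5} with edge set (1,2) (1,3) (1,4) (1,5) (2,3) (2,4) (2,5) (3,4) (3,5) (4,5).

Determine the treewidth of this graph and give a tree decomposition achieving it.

With just one bag of size 5, the width is 5 − 1 = 4, so tw(G) ≤ 4. For the lower bound, the 5 vertices {1, 2, 3, 4, 5} are pairwise adjacent, and any tree decomposition puts a clique entirely inside one bag — forcing width ≥ 4. The upper and lower bounds meet at 4, so that is the treewidth.

Treewidth 4.
One such decomposition:
Bags: B1 = {1, 2, 3, 4, 5}
Tree: (single bag)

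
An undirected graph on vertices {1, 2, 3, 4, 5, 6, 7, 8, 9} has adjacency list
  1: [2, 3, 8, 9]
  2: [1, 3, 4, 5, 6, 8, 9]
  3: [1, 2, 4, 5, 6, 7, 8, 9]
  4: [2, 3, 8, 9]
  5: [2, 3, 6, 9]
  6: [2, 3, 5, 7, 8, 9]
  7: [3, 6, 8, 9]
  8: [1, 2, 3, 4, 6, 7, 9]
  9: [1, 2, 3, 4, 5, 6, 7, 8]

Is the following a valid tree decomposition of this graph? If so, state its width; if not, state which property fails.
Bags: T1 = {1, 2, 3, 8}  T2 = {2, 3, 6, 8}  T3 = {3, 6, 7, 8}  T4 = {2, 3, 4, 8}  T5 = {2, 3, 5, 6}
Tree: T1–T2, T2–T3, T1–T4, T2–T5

No — vertex 9 appears in no bag.

A tree decomposition must satisfy three properties: every vertex lies in some bag; for every edge, both endpoints lie together in some bag; and for every vertex, the bags containing it form a connected subtree. Here vertex 9 appears in no bag, so the decomposition is invalid.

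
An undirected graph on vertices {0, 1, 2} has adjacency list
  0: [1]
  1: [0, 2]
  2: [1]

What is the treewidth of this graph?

1

A width-1 tree decomposition is:
Bags: B1 = {1, 2}  B2 = {0, 1}
Tree: B1–B2
Every bag has size at most 2, so the width is 2 − 1 = 1 and tw(G) ≤ 1. Since G has at least one edge (e.g. 2–1), it is not an edgeless graph, so tw(G) ≥ 1. Hence tw(G) = 1 exactly.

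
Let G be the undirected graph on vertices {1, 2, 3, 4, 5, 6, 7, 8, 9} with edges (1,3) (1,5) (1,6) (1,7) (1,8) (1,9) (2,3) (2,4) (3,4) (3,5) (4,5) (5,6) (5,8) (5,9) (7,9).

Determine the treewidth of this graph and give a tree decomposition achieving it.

Every bag has size at most 3, so the width is 3 − 1 = 2 and tw(G) ≤ 2. On the other hand G contains the 3-clique {1, 5, 8}. A clique must lie in a single bag of any decomposition, so no decomposition can have width below 2. The upper and lower bounds meet at 2, so that is the treewidth.

Treewidth 2.
Bags: B1 = {1, 5, 9}  B2 = {1, 3, 5}  B3 = {1, 5, 6}  B4 = {3, 4, 5}  B5 = {1, 5, 8}  B6 = {2, 3, 4}  B7 = {1, 7, 9}
Tree: B1–B2, B1–B3, B2–B4, B1–B5, B4–B6, B1–B7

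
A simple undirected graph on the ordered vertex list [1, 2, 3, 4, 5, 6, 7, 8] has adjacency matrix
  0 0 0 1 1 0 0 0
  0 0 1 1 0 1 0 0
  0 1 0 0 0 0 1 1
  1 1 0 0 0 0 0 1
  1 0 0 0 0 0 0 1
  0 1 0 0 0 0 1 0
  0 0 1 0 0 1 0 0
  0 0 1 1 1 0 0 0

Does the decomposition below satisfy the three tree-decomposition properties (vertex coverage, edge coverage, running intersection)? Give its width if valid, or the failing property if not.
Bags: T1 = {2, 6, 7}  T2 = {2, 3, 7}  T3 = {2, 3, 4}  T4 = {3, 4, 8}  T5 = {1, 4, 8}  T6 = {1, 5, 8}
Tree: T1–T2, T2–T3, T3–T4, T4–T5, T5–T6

Every vertex of G appears in some bag (union = {1, 2, 3, 4, 5, 6, 7, 8}); every edge is covered by a bag; and for each vertex v the set of bags containing v is connected in the bag tree. The decomposition is therefore valid. The largest bag has 3 vertices, so the width is 2.

Yes; width 2.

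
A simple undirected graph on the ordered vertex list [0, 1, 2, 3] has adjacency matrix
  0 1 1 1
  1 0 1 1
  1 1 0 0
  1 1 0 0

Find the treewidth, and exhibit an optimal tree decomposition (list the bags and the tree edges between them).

The largest bag has 3 vertices, giving width 2; this decomposition certifies tw(G) ≤ 2. For the lower bound, the 3 vertices {0, 1, 2} are pairwise adjacent, and any tree decomposition puts a clique entirely inside one bag — forcing width ≥ 2. Combining the bounds, tw(G) = 2.

Treewidth 2.
One such decomposition:
Bags: B1 = {0, 1, 2}  B2 = {0, 1, 3}
Tree: B1–B2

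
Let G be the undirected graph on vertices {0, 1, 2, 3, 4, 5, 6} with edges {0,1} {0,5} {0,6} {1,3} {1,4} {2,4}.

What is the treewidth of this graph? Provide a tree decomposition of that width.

Every bag has size at most 2, so the width is 2 − 1 = 1 and tw(G) ≤ 1. G has an edge, so its treewidth is at least 1. The upper and lower bounds meet at 1, so that is the treewidth.

Treewidth 1.
One such decomposition:
Bags: B1 = {0, 1}  B2 = {1, 4}  B3 = {0, 6}  B4 = {0, 5}  B5 = {1, 3}  B6 = {2, 4}
Tree: B1–B2, B1–B3, B1–B4, B2–B5, B2–B6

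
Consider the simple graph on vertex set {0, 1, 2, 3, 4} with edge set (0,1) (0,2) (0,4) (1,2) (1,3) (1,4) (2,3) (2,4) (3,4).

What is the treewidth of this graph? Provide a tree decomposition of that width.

Treewidth 3.
One such decomposition:
Bags: B1 = {0, 1, 2, 4}  B2 = {1, 2, 3, 4}
Tree: B1–B2

Every bag has size at most 4, so the width is 4 − 1 = 3 and tw(G) ≤ 3. For the lower bound, the 4 vertices {0, 1, 2, 4} are pairwise adjacent, and any tree decomposition puts a clique entirely inside one bag — forcing width ≥ 3. Therefore the treewidth is 3.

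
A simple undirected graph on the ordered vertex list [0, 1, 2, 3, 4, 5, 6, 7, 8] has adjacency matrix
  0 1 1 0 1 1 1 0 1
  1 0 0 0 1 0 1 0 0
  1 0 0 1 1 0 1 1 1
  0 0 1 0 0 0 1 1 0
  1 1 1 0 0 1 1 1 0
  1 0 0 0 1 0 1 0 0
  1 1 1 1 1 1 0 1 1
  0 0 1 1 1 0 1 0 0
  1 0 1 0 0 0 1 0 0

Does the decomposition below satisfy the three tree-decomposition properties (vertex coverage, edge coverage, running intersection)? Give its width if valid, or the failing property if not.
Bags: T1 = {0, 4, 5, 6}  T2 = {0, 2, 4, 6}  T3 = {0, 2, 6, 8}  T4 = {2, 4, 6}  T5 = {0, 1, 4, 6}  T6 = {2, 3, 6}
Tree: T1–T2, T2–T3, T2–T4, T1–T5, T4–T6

No — vertex 7 appears in no bag.

A tree decomposition must satisfy three properties: every vertex lies in some bag; for every edge, both endpoints lie together in some bag; and for every vertex, the bags containing it form a connected subtree. Here vertex 7 appears in no bag, so the decomposition is invalid.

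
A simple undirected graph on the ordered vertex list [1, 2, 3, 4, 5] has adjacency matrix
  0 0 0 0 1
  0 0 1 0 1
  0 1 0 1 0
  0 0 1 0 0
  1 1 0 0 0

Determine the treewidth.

1

A width-1 tree decomposition is:
Bags: B1 = {1, 5}  B2 = {2, 5}  B3 = {2, 3}  B4 = {3, 4}
Tree: B1–B2, B2–B3, B3–B4
Each bag holds 2 vertices, so the decomposition has width 1, which upper-bounds the treewidth. G has an edge, so its treewidth is at least 1. Combining the bounds, tw(G) = 1.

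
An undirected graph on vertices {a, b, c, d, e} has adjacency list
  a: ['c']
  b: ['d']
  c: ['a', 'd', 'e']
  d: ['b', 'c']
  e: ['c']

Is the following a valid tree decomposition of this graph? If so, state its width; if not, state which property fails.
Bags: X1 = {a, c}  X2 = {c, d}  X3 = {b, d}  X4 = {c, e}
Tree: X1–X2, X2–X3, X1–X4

Every vertex of G appears in some bag (union = {a, b, c, d, e}); every edge is covered by a bag; and for each vertex v the set of bags containing v is connected in the bag tree. The decomposition is therefore valid. The largest bag has 2 vertices, so the width is 1.

Yes; width 1.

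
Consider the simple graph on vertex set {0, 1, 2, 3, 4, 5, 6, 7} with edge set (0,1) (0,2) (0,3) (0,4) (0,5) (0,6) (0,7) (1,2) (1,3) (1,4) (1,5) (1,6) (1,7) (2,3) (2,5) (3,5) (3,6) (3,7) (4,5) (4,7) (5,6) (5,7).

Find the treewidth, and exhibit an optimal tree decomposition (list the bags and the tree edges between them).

Every bag has size at most 5, so the width is 5 − 1 = 4 and tw(G) ≤ 4. For the lower bound, the 5 vertices {0, 1, 2, 3, 5} are pairwise adjacent, and any tree decomposition puts a clique entirely inside one bag — forcing width ≥ 4. Therefore the treewidth is 4.

Treewidth 4.
One optimal decomposition is:
Bags: B1 = {0, 1, 3, 5, 6}  B2 = {0, 1, 3, 5, 7}  B3 = {0, 1, 2, 3, 5}  B4 = {0, 1, 4, 5, 7}
Tree: B1–B2, B1–B3, B2–B4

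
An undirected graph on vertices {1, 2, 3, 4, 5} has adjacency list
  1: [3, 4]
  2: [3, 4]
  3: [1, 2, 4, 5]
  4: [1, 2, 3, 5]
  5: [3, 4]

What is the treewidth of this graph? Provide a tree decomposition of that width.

The largest bag has 3 vertices, giving width 2; this decomposition certifies tw(G) ≤ 2. On the other hand G contains the 3-clique {1, 3, 4}. A clique must lie in a single bag of any decomposition, so no decomposition can have width below 2. The upper and lower bounds meet at 2, so that is the treewidth.

Treewidth 2.
One optimal decomposition is:
Bags: B1 = {3, 4, 5}  B2 = {1, 3, 4}  B3 = {2, 3, 4}
Tree: B1–B2, B2–B3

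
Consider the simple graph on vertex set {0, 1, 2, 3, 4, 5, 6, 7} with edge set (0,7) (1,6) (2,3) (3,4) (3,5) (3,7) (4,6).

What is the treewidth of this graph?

1

A width-1 tree decomposition is:
Bags: B1 = {3, 4}  B2 = {3, 5}  B3 = {4, 6}  B4 = {1, 6}  B5 = {2, 3}  B6 = {3, 7}  B7 = {0, 7}
Tree: B1–B2, B1–B3, B3–B4, B1–B5, B5–B6, B6–B7
Each bag holds 2 vertices, so the decomposition has width 1, which upper-bounds the treewidth. Since G has at least one edge (e.g. 4–3), it is not an edgeless graph, so tw(G) ≥ 1. Combining the bounds, tw(G) = 1.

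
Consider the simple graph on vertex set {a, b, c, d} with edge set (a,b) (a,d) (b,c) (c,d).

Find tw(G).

2

A width-2 tree decomposition is:
Bags: B1 = {a, b, c}  B2 = {a, c, d}
Tree: B1–B2
Each bag holds 3 vertices, so the decomposition has width 2, which upper-bounds the treewidth. The edges a–b–c–d–a form a cycle, so G is not a tree and its treewidth is at least 2. Hence tw(G) = 2 exactly.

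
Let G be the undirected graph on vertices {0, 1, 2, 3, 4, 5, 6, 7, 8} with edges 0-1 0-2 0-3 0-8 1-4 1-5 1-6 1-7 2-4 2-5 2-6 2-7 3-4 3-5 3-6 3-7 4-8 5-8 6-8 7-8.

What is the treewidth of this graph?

A width-4 tree decomposition is:
Bags: B1 = {0, 1, 2, 3, 8}  B2 = {1, 2, 3, 4, 8}  B3 = {1, 2, 3, 7, 8}  B4 = {1, 2, 3, 5, 8}  B5 = {1, 2, 3, 6, 8}
Tree: B1–B2, B2–B3, B3–B4, B4–B5
Every bag has size at most 5, so the width is 5 − 1 = 4 and tw(G) ≤ 4. For the lower bound: the 5 vertex sets {0,8}, {2,4}, {3,7}, {1}, {5} are disjoint, each induces a connected subgraph, and every pair is joined by at least one edge of G. Contracting each set to a single vertex therefore yields K_{5} as a minor, and since treewidth is minor-monotone, tw(G) ≥ tw(K_{5}) = 4. Therefore the treewidth is 4.

4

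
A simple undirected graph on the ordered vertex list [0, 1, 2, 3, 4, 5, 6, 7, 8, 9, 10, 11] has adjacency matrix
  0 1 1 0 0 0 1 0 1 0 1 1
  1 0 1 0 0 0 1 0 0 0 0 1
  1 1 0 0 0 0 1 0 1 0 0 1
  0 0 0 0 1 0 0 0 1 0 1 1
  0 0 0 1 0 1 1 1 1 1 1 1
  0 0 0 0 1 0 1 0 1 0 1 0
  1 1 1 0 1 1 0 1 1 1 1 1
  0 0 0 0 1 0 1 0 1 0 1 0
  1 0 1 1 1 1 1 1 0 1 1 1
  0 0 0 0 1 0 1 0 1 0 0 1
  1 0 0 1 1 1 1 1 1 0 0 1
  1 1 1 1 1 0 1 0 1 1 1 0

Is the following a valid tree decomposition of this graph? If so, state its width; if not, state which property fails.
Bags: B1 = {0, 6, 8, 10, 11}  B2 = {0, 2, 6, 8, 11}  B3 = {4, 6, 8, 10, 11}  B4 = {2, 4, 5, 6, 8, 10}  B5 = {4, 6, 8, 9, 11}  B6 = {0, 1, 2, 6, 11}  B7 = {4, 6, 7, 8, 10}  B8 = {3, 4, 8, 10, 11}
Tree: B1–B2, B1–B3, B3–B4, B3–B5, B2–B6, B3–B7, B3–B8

A tree decomposition must satisfy three properties: every vertex lies in some bag; for every edge, both endpoints lie together in some bag; and for every vertex, the bags containing it form a connected subtree. Here bags containing vertex 2 are not connected in the tree, so the decomposition is invalid.

No — bags containing vertex 2 are not connected in the tree.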